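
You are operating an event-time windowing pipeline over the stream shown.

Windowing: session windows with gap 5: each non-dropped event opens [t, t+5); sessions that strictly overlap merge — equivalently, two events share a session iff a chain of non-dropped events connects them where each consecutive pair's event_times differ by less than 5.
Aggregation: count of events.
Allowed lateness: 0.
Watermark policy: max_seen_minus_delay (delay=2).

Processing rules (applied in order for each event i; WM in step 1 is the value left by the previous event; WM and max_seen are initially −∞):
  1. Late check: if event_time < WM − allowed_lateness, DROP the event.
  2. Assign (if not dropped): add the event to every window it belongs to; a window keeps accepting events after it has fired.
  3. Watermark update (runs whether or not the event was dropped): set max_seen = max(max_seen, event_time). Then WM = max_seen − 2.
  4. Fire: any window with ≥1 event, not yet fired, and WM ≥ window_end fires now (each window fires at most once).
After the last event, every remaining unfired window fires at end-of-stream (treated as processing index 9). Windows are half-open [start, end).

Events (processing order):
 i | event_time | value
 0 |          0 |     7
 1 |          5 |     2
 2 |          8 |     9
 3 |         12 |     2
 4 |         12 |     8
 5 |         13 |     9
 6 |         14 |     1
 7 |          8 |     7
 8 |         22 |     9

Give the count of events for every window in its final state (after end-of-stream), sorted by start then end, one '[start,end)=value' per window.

[0,5)=1 [5,19)=6 [22,27)=1

i=0 t=0 v=7: → [0,5); WM=-2
i=1 t=5 v=2: → [5,10); WM=3
i=2 t=8 v=9: → [5,13); WM=6
i=3 t=12 v=2: → [5,17); WM=10
i=4 t=12 v=8: → [5,17); WM=10
i=5 t=13 v=9: → [5,18); WM=11
i=6 t=14 v=1: → [5,19); WM=12
i=7 t=8 v=7: DROP (t<12-0); WM=12
i=8 t=22 v=9: → [22,27); WM=20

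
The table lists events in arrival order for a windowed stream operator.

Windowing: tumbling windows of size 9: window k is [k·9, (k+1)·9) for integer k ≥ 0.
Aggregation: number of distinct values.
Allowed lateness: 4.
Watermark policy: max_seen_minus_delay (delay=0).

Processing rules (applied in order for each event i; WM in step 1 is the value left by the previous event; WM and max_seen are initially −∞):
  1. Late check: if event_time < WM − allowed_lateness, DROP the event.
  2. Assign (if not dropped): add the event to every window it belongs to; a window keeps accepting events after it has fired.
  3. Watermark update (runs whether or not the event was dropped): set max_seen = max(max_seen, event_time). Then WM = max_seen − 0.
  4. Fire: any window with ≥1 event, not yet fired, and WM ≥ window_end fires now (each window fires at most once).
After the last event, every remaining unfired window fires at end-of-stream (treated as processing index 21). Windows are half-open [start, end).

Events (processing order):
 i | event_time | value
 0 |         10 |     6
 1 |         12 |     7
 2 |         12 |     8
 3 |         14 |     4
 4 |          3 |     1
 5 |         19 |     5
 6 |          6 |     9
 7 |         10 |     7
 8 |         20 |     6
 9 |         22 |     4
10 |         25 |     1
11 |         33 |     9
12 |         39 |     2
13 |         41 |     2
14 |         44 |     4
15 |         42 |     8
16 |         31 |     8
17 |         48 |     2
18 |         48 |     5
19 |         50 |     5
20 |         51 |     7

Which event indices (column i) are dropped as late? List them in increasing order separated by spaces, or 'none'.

i=0 t=10 v=6: → [9,18); WM=10
i=1 t=12 v=7: → [9,18); WM=12
i=2 t=12 v=8: → [9,18); WM=12
i=3 t=14 v=4: → [9,18); WM=14
i=4 t=3 v=1: DROP (t<14-4); WM=14
i=5 t=19 v=5: → [18,27); WM=19; [9,18) fires=4
i=6 t=6 v=9: DROP (t<19-4); WM=19
i=7 t=10 v=7: DROP (t<19-4); WM=19
i=8 t=20 v=6: → [18,27); WM=20
i=9 t=22 v=4: → [18,27); WM=22
i=10 t=25 v=1: → [18,27); WM=25
i=11 t=33 v=9: → [27,36); WM=33; [18,27) fires=4
i=12 t=39 v=2: → [36,45); WM=39; [27,36) fires=1
i=13 t=41 v=2: → [36,45); WM=41
i=14 t=44 v=4: → [36,45); WM=44
i=15 t=42 v=8: → [36,45); WM=44
i=16 t=31 v=8: DROP (t<44-4); WM=44
i=17 t=48 v=2: → [45,54); WM=48; [36,45) fires=3
i=18 t=48 v=5: → [45,54); WM=48
i=19 t=50 v=5: → [45,54); WM=50
i=20 t=51 v=7: → [45,54); WM=51

4 6 7 16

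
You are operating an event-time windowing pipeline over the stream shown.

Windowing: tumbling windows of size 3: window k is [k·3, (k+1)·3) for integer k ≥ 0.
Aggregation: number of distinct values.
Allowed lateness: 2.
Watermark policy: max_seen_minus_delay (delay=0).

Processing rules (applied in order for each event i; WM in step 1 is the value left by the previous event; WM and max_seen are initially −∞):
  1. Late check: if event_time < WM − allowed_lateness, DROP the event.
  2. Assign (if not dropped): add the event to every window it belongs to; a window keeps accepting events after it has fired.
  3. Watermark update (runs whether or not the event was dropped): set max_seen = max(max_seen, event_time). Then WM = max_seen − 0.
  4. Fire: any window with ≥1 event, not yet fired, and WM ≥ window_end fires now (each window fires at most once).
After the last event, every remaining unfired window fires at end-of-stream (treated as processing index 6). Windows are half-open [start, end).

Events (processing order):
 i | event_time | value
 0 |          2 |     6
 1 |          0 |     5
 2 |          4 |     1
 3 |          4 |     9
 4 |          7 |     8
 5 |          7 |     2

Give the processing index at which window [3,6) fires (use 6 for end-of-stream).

4

i=0 t=2 v=6: → [0,3); WM=2
i=1 t=0 v=5: → [0,3); WM=2
i=2 t=4 v=1: → [3,6); WM=4; [0,3) fires=2
i=3 t=4 v=9: → [3,6); WM=4
i=4 t=7 v=8: → [6,9); WM=7; [3,6) fires=2
i=5 t=7 v=2: → [6,9); WM=7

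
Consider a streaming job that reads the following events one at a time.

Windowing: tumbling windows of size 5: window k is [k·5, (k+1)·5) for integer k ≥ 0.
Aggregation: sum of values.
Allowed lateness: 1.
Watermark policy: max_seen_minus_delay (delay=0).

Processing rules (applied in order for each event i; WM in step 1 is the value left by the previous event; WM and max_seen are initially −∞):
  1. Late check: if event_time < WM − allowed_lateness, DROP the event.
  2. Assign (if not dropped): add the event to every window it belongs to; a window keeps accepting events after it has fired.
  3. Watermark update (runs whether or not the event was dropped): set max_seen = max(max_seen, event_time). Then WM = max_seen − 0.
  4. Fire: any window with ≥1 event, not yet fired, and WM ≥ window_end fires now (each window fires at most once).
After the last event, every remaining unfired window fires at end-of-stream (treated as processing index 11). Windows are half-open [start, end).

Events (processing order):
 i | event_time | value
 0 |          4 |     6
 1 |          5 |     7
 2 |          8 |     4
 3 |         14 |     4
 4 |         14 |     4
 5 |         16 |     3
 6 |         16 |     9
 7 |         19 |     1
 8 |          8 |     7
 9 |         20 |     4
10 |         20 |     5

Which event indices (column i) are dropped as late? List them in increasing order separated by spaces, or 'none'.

8

i=0 t=4 v=6: → [0,5); WM=4
i=1 t=5 v=7: → [5,10); WM=5; [0,5) fires=6
i=2 t=8 v=4: → [5,10); WM=8
i=3 t=14 v=4: → [10,15); WM=14; [5,10) fires=11
i=4 t=14 v=4: → [10,15); WM=14
i=5 t=16 v=3: → [15,20); WM=16; [10,15) fires=8
i=6 t=16 v=9: → [15,20); WM=16
i=7 t=19 v=1: → [15,20); WM=19
i=8 t=8 v=7: DROP (t<19-1); WM=19
i=9 t=20 v=4: → [20,25); WM=20; [15,20) fires=13
i=10 t=20 v=5: → [20,25); WM=20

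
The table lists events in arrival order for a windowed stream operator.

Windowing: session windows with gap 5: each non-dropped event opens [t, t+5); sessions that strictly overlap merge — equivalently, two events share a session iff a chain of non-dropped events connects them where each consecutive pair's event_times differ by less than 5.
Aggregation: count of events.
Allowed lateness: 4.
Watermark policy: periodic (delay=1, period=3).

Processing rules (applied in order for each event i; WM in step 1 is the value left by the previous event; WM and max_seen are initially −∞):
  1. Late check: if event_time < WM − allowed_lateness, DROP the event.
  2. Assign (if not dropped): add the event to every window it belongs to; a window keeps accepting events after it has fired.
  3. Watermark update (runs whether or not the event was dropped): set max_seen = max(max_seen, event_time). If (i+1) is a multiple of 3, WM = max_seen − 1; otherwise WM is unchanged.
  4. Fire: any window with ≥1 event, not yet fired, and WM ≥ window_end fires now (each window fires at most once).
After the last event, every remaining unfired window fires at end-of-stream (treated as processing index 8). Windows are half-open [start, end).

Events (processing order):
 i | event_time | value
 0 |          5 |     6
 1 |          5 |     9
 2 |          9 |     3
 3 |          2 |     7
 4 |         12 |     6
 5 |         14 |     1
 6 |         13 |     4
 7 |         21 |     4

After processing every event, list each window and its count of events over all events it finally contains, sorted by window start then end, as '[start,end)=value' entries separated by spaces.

[5,19)=6 [21,26)=1

i=0 t=5 v=6: → [5,10); WM=−∞
i=1 t=5 v=9: → [5,10); WM=−∞
i=2 t=9 v=3: → [5,14); WM=8
i=3 t=2 v=7: DROP (t<8-4); WM=8
i=4 t=12 v=6: → [5,17); WM=8
i=5 t=14 v=1: → [5,19); WM=13
i=6 t=13 v=4: → [5,19); WM=13
i=7 t=21 v=4: → [21,26); WM=13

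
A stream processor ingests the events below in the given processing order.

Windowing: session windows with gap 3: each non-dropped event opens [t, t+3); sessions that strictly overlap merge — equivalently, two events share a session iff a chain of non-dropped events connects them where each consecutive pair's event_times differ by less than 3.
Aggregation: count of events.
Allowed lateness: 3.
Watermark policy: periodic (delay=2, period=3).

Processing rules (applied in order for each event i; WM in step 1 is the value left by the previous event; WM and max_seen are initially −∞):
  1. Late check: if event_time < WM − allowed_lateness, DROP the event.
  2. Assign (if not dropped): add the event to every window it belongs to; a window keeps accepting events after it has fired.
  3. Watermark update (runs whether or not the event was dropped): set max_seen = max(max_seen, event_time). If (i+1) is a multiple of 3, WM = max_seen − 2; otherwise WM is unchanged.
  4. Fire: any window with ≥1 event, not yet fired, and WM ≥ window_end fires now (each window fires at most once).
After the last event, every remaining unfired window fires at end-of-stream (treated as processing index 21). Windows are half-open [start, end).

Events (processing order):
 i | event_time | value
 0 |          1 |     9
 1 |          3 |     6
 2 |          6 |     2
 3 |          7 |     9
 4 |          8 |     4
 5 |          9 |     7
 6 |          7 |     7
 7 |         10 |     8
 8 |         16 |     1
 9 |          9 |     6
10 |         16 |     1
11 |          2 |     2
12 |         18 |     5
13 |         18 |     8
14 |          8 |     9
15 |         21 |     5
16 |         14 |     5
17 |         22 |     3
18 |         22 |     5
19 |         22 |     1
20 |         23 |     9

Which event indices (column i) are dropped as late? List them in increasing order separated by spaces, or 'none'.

9 11 14

i=0 t=1 v=9: → [1,4); WM=−∞
i=1 t=3 v=6: → [1,6); WM=−∞
i=2 t=6 v=2: → [6,9); WM=4
i=3 t=7 v=9: → [6,10); WM=4
i=4 t=8 v=4: → [6,11); WM=4
i=5 t=9 v=7: → [6,12); WM=7
i=6 t=7 v=7: → [6,12); WM=7
i=7 t=10 v=8: → [6,13); WM=7
i=8 t=16 v=1: → [16,19); WM=14
i=9 t=9 v=6: DROP (t<14-3); WM=14
i=10 t=16 v=1: → [16,19); WM=14
i=11 t=2 v=2: DROP (t<14-3); WM=14
i=12 t=18 v=5: → [16,21); WM=14
i=13 t=18 v=8: → [16,21); WM=14
i=14 t=8 v=9: DROP (t<14-3); WM=16
i=15 t=21 v=5: → [21,24); WM=16
i=16 t=14 v=5: → [14,21); WM=16
i=17 t=22 v=3: → [21,25); WM=20
i=18 t=22 v=5: → [21,25); WM=20
i=19 t=22 v=1: → [21,25); WM=20
i=20 t=23 v=9: → [21,26); WM=21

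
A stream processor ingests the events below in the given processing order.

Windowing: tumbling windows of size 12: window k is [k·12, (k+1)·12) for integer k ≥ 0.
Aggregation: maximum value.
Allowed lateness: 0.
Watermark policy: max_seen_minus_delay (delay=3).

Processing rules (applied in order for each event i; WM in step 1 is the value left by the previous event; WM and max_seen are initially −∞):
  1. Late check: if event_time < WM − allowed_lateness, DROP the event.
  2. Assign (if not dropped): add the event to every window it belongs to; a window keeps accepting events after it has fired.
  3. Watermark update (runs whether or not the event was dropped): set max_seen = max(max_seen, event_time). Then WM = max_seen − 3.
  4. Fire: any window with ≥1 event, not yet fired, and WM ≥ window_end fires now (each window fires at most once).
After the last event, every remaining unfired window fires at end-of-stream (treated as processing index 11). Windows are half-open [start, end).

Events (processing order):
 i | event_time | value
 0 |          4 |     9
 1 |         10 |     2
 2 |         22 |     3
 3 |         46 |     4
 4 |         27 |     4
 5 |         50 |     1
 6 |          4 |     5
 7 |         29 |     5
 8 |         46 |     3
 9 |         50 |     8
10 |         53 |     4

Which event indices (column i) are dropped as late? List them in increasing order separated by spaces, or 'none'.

i=0 t=4 v=9: → [0,12); WM=1
i=1 t=10 v=2: → [0,12); WM=7
i=2 t=22 v=3: → [12,24); WM=19; [0,12) fires=9
i=3 t=46 v=4: → [36,48); WM=43; [12,24) fires=3
i=4 t=27 v=4: DROP (t<43-0); WM=43
i=5 t=50 v=1: → [48,60); WM=47
i=6 t=4 v=5: DROP (t<47-0); WM=47
i=7 t=29 v=5: DROP (t<47-0); WM=47
i=8 t=46 v=3: DROP (t<47-0); WM=47
i=9 t=50 v=8: → [48,60); WM=47
i=10 t=53 v=4: → [48,60); WM=50; [36,48) fires=4

4 6 7 8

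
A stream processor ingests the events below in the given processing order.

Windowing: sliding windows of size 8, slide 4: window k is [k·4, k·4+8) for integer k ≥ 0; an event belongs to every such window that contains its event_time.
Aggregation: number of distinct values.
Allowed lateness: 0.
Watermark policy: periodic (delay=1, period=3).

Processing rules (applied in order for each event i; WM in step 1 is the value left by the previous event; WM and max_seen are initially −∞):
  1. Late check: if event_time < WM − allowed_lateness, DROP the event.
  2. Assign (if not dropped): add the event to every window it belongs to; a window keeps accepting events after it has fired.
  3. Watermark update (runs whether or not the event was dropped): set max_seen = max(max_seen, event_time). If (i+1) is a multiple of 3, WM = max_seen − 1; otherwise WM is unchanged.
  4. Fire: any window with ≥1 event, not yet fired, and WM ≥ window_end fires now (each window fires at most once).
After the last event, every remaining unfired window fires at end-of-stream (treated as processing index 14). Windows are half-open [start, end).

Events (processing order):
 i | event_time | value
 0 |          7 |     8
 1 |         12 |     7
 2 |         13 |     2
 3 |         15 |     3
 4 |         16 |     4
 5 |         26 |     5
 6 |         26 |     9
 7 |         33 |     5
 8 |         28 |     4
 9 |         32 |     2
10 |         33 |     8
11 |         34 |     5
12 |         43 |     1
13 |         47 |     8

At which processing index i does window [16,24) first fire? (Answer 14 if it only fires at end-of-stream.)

i=0 t=7 v=8: → [4,12),[0,8); WM=−∞
i=1 t=12 v=7: → [12,20),[8,16); WM=−∞
i=2 t=13 v=2: → [12,20),[8,16); WM=12; [0,8) fires=1 [4,12) fires=1
i=3 t=15 v=3: → [12,20),[8,16); WM=12
i=4 t=16 v=4: → [16,24),[12,20); WM=12
i=5 t=26 v=5: → [24,32),[20,28); WM=25; [8,16) fires=3 [12,20) fires=4 [16,24) fires=1
i=6 t=26 v=9: → [24,32),[20,28); WM=25
i=7 t=33 v=5: → [32,40),[28,36); WM=25
i=8 t=28 v=4: → [28,36),[24,32); WM=32; [20,28) fires=2 [24,32) fires=3
i=9 t=32 v=2: → [32,40),[28,36); WM=32
i=10 t=33 v=8: → [32,40),[28,36); WM=32
i=11 t=34 v=5: → [32,40),[28,36); WM=33
i=12 t=43 v=1: → [40,48),[36,44); WM=33
i=13 t=47 v=8: → [44,52),[40,48); WM=33

5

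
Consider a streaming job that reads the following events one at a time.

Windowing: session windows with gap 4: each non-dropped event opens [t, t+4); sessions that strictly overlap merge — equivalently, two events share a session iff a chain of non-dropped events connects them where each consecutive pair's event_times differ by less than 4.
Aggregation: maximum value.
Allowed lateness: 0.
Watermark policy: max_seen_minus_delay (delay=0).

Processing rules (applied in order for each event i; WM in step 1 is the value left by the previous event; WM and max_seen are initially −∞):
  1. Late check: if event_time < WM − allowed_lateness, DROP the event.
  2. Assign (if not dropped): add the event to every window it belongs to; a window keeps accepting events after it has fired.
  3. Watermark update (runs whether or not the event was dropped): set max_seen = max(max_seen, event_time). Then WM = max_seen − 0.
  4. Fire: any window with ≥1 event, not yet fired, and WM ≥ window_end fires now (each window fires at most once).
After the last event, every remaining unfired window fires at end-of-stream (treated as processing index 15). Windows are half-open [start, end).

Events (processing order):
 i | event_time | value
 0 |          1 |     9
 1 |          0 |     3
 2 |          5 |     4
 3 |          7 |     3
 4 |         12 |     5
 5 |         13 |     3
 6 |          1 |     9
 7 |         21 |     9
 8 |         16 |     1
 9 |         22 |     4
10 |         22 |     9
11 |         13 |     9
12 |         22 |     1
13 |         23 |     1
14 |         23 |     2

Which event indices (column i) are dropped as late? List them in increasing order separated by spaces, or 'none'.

i=0 t=1 v=9: → [1,5); WM=1
i=1 t=0 v=3: DROP (t<1-0); WM=1
i=2 t=5 v=4: → [5,9); WM=5
i=3 t=7 v=3: → [5,11); WM=7
i=4 t=12 v=5: → [12,16); WM=12
i=5 t=13 v=3: → [12,17); WM=13
i=6 t=1 v=9: DROP (t<13-0); WM=13
i=7 t=21 v=9: → [21,25); WM=21
i=8 t=16 v=1: DROP (t<21-0); WM=21
i=9 t=22 v=4: → [21,26); WM=22
i=10 t=22 v=9: → [21,26); WM=22
i=11 t=13 v=9: DROP (t<22-0); WM=22
i=12 t=22 v=1: → [21,26); WM=22
i=13 t=23 v=1: → [21,27); WM=23
i=14 t=23 v=2: → [21,27); WM=23

1 6 8 11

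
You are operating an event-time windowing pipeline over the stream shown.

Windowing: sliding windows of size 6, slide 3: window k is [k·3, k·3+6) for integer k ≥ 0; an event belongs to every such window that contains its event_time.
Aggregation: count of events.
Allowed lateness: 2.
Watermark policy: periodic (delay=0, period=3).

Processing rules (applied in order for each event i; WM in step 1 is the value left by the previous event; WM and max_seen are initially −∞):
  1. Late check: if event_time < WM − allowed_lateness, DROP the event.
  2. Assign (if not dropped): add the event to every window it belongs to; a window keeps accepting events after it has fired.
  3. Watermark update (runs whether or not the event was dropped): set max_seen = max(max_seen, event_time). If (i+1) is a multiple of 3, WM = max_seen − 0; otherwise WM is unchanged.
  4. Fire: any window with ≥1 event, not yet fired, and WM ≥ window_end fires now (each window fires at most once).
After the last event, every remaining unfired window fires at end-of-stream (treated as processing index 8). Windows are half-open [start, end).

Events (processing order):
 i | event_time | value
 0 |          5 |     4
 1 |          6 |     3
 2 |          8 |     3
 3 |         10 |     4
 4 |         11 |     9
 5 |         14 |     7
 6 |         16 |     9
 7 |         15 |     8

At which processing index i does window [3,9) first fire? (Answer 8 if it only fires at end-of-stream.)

5

i=0 t=5 v=4: → [3,9),[0,6); WM=−∞
i=1 t=6 v=3: → [6,12),[3,9); WM=−∞
i=2 t=8 v=3: → [6,12),[3,9); WM=8; [0,6) fires=1
i=3 t=10 v=4: → [9,15),[6,12); WM=8
i=4 t=11 v=9: → [9,15),[6,12); WM=8
i=5 t=14 v=7: → [12,18),[9,15); WM=14; [3,9) fires=3 [6,12) fires=4
i=6 t=16 v=9: → [15,21),[12,18); WM=14
i=7 t=15 v=8: → [15,21),[12,18); WM=14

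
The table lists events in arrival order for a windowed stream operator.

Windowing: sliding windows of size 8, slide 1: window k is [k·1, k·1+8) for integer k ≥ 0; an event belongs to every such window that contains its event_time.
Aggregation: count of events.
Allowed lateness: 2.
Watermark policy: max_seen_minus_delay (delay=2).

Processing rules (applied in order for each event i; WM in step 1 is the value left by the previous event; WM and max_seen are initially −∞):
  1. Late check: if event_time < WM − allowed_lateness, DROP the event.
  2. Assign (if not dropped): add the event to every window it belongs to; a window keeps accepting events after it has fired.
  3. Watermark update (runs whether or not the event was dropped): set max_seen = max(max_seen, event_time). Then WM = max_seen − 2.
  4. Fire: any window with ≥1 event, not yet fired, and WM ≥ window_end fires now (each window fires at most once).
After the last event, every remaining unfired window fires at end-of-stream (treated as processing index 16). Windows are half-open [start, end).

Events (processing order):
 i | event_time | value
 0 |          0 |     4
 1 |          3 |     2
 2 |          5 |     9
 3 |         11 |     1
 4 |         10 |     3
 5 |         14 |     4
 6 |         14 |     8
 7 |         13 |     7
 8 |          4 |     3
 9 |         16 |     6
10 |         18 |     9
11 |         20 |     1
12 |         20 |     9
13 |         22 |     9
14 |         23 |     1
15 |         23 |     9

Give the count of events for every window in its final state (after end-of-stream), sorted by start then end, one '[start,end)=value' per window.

i=0 t=0 v=4: → [0,8); WM=-2
i=1 t=3 v=2: → [3,11),[2,10),[1,9),[0,8); WM=1
i=2 t=5 v=9: → [5,13),[4,12),[3,11),[2,10),[1,9),[0,8); WM=3
i=3 t=11 v=1: → [11,19),[10,18),[9,17),[8,16),[7,15),[6,14),[5,13),[4,12); WM=9; [0,8) fires=3 [1,9) fires=2
i=4 t=10 v=3: → [10,18),[9,17),[8,16),[7,15),[6,14),[5,13),[4,12),[3,11); WM=9
i=5 t=14 v=4: → [14,22),[13,21),[12,20),[11,19),[10,18),[9,17),[8,16),[7,15); WM=12; [2,10) fires=2 [3,11) fires=3 [4,12) fires=3
i=6 t=14 v=8: → [14,22),[13,21),[12,20),[11,19),[10,18),[9,17),[8,16),[7,15); WM=12
i=7 t=13 v=7: → [13,21),[12,20),[11,19),[10,18),[9,17),[8,16),[7,15),[6,14); WM=12
i=8 t=4 v=3: DROP (t<12-2); WM=12
i=9 t=16 v=6: → [16,24),[15,23),[14,22),[13,21),[12,20),[11,19),[10,18),[9,17); WM=14; [5,13) fires=3 [6,14) fires=3
i=10 t=18 v=9: → [18,26),[17,25),[16,24),[15,23),[14,22),[13,21),[12,20),[11,19); WM=16; [7,15) fires=5 [8,16) fires=5
i=11 t=20 v=1: → [20,28),[19,27),[18,26),[17,25),[16,24),[15,23),[14,22),[13,21); WM=18; [9,17) fires=6 [10,18) fires=6
i=12 t=20 v=9: → [20,28),[19,27),[18,26),[17,25),[16,24),[15,23),[14,22),[13,21); WM=18
i=13 t=22 v=9: → [22,30),[21,29),[20,28),[19,27),[18,26),[17,25),[16,24),[15,23); WM=20; [11,19) fires=6 [12,20) fires=5
i=14 t=23 v=1: → [23,31),[22,30),[21,29),[20,28),[19,27),[18,26),[17,25),[16,24); WM=21; [13,21) fires=7
i=15 t=23 v=9: → [23,31),[22,30),[21,29),[20,28),[19,27),[18,26),[17,25),[16,24); WM=21

[0,8)=3 [1,9)=2 [2,10)=2 [3,11)=3 [4,12)=3 [5,13)=3 [6,14)=3 [7,15)=5 [8,16)=5 [9,17)=6 [10,18)=6 [11,19)=6 [12,20)=5 [13,21)=7 [14,22)=6 [15,23)=5 [16,24)=7 [17,25)=6 [18,26)=6 [19,27)=5 [20,28)=5 [21,29)=3 [22,30)=3 [23,31)=2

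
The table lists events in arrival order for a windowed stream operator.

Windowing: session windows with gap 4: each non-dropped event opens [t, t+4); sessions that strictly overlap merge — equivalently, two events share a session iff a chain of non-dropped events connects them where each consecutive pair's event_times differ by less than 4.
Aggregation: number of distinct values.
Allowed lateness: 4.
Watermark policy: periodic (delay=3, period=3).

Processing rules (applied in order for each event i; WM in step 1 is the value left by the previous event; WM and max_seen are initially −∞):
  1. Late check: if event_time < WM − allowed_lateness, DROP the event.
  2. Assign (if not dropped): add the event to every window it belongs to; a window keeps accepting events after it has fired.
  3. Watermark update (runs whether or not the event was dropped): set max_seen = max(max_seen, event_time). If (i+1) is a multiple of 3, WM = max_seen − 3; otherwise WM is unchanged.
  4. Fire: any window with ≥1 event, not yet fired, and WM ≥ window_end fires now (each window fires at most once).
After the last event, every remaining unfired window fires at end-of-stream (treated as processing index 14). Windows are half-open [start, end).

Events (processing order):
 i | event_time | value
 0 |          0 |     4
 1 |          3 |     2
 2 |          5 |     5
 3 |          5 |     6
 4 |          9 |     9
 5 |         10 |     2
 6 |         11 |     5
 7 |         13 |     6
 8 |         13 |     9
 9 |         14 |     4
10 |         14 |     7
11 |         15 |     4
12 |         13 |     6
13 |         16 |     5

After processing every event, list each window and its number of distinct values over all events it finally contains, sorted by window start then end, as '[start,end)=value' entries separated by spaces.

[0,9)=4 [9,20)=6

i=0 t=0 v=4: → [0,4); WM=−∞
i=1 t=3 v=2: → [0,7); WM=−∞
i=2 t=5 v=5: → [0,9); WM=2
i=3 t=5 v=6: → [0,9); WM=2
i=4 t=9 v=9: → [9,13); WM=2
i=5 t=10 v=2: → [9,14); WM=7
i=6 t=11 v=5: → [9,15); WM=7
i=7 t=13 v=6: → [9,17); WM=7
i=8 t=13 v=9: → [9,17); WM=10
i=9 t=14 v=4: → [9,18); WM=10
i=10 t=14 v=7: → [9,18); WM=10
i=11 t=15 v=4: → [9,19); WM=12
i=12 t=13 v=6: → [9,19); WM=12
i=13 t=16 v=5: → [9,20); WM=12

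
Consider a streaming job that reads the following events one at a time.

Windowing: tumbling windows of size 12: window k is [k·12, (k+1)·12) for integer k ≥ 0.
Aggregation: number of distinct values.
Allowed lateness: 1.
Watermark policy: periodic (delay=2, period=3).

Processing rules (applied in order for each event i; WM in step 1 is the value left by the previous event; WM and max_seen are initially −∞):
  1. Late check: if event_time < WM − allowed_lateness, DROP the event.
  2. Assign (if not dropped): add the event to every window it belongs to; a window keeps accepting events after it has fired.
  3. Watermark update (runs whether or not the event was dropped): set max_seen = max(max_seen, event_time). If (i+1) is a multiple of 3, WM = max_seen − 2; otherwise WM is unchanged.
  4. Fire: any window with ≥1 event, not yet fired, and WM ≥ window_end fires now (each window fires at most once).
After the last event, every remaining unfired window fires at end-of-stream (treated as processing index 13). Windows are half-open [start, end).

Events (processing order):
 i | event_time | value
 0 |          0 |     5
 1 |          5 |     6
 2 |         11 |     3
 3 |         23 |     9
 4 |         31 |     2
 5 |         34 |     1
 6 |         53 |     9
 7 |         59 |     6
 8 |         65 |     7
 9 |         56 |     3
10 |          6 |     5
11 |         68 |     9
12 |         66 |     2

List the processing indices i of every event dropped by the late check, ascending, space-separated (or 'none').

9 10

i=0 t=0 v=5: → [0,12); WM=−∞
i=1 t=5 v=6: → [0,12); WM=−∞
i=2 t=11 v=3: → [0,12); WM=9
i=3 t=23 v=9: → [12,24); WM=9
i=4 t=31 v=2: → [24,36); WM=9
i=5 t=34 v=1: → [24,36); WM=32; [0,12) fires=3 [12,24) fires=1
i=6 t=53 v=9: → [48,60); WM=32
i=7 t=59 v=6: → [48,60); WM=32
i=8 t=65 v=7: → [60,72); WM=63; [24,36) fires=2 [48,60) fires=2
i=9 t=56 v=3: DROP (t<63-1); WM=63
i=10 t=6 v=5: DROP (t<63-1); WM=63
i=11 t=68 v=9: → [60,72); WM=66
i=12 t=66 v=2: → [60,72); WM=66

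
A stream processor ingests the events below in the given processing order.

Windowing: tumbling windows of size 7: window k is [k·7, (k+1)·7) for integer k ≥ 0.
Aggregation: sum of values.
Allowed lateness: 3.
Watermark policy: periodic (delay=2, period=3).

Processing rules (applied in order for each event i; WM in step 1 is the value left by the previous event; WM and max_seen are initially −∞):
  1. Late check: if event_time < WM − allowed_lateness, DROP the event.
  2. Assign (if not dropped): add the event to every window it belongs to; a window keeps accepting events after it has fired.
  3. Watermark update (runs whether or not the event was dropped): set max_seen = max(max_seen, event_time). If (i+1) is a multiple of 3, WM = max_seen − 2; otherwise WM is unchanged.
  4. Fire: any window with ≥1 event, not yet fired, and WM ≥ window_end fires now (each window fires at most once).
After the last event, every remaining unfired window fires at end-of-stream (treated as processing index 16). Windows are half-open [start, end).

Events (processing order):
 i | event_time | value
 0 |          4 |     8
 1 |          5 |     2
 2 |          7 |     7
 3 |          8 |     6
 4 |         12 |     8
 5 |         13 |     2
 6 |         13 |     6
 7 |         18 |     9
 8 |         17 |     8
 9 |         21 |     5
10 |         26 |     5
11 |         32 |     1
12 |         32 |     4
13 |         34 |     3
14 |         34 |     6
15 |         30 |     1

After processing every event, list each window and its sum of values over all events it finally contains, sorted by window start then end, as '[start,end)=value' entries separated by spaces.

i=0 t=4 v=8: → [0,7); WM=−∞
i=1 t=5 v=2: → [0,7); WM=−∞
i=2 t=7 v=7: → [7,14); WM=5
i=3 t=8 v=6: → [7,14); WM=5
i=4 t=12 v=8: → [7,14); WM=5
i=5 t=13 v=2: → [7,14); WM=11; [0,7) fires=10
i=6 t=13 v=6: → [7,14); WM=11
i=7 t=18 v=9: → [14,21); WM=11
i=8 t=17 v=8: → [14,21); WM=16; [7,14) fires=29
i=9 t=21 v=5: → [21,28); WM=16
i=10 t=26 v=5: → [21,28); WM=16
i=11 t=32 v=1: → [28,35); WM=30; [14,21) fires=17 [21,28) fires=10
i=12 t=32 v=4: → [28,35); WM=30
i=13 t=34 v=3: → [28,35); WM=30
i=14 t=34 v=6: → [28,35); WM=32
i=15 t=30 v=1: → [28,35); WM=32

[0,7)=10 [7,14)=29 [14,21)=17 [21,28)=10 [28,35)=15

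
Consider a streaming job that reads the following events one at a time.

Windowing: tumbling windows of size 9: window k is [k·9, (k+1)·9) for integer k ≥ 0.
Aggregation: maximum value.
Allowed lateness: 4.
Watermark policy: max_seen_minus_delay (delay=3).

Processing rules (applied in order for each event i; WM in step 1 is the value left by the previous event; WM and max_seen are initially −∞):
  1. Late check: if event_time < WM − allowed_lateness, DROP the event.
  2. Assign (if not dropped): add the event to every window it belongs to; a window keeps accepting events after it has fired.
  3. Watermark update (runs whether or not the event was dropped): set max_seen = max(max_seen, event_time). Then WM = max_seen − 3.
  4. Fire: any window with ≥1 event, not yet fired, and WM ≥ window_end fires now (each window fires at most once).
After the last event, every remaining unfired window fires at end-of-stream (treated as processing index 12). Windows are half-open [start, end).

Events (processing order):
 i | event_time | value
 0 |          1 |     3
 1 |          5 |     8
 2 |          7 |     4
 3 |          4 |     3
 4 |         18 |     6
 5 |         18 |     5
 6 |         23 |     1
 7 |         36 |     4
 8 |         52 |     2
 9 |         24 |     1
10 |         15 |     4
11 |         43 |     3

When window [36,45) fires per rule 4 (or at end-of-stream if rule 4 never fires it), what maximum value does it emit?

4

i=0 t=1 v=3: → [0,9); WM=-2
i=1 t=5 v=8: → [0,9); WM=2
i=2 t=7 v=4: → [0,9); WM=4
i=3 t=4 v=3: → [0,9); WM=4
i=4 t=18 v=6: → [18,27); WM=15; [0,9) fires=8
i=5 t=18 v=5: → [18,27); WM=15
i=6 t=23 v=1: → [18,27); WM=20
i=7 t=36 v=4: → [36,45); WM=33; [18,27) fires=6
i=8 t=52 v=2: → [45,54); WM=49; [36,45) fires=4
i=9 t=24 v=1: DROP (t<49-4); WM=49
i=10 t=15 v=4: DROP (t<49-4); WM=49
i=11 t=43 v=3: DROP (t<49-4); WM=49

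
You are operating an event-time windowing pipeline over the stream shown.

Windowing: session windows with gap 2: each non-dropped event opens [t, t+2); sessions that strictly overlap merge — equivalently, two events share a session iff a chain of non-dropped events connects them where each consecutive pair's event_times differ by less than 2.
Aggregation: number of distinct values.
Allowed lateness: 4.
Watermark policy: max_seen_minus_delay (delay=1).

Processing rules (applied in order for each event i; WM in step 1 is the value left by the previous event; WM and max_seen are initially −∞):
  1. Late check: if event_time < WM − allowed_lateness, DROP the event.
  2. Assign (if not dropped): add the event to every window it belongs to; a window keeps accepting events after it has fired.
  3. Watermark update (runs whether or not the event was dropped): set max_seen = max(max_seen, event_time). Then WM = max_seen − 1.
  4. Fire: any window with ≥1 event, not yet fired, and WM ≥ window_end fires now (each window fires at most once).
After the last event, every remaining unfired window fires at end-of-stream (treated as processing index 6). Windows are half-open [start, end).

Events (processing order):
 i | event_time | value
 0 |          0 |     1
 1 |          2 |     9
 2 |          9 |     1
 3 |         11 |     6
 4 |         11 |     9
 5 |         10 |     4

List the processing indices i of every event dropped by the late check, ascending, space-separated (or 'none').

i=0 t=0 v=1: → [0,2); WM=-1
i=1 t=2 v=9: → [2,4); WM=1
i=2 t=9 v=1: → [9,11); WM=8
i=3 t=11 v=6: → [11,13); WM=10
i=4 t=11 v=9: → [11,13); WM=10
i=5 t=10 v=4: → [9,13); WM=10

none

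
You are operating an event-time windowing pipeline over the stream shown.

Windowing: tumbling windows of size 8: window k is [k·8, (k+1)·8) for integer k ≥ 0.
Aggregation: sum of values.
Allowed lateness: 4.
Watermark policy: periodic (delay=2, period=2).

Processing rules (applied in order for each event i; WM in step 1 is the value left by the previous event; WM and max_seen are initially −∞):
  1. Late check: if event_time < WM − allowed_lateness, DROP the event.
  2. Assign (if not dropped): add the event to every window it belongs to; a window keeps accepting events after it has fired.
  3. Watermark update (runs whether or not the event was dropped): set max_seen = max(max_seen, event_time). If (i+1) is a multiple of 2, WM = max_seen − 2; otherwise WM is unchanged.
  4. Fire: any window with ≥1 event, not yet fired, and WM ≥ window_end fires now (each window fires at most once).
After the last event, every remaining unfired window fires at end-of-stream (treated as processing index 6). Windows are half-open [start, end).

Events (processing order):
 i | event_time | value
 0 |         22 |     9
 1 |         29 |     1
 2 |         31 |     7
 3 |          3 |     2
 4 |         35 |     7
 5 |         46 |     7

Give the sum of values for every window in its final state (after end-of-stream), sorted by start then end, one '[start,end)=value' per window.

i=0 t=22 v=9: → [16,24); WM=−∞
i=1 t=29 v=1: → [24,32); WM=27; [16,24) fires=9
i=2 t=31 v=7: → [24,32); WM=27
i=3 t=3 v=2: DROP (t<27-4); WM=29
i=4 t=35 v=7: → [32,40); WM=29
i=5 t=46 v=7: → [40,48); WM=44; [24,32) fires=8 [32,40) fires=7

[16,24)=9 [24,32)=8 [32,40)=7 [40,48)=7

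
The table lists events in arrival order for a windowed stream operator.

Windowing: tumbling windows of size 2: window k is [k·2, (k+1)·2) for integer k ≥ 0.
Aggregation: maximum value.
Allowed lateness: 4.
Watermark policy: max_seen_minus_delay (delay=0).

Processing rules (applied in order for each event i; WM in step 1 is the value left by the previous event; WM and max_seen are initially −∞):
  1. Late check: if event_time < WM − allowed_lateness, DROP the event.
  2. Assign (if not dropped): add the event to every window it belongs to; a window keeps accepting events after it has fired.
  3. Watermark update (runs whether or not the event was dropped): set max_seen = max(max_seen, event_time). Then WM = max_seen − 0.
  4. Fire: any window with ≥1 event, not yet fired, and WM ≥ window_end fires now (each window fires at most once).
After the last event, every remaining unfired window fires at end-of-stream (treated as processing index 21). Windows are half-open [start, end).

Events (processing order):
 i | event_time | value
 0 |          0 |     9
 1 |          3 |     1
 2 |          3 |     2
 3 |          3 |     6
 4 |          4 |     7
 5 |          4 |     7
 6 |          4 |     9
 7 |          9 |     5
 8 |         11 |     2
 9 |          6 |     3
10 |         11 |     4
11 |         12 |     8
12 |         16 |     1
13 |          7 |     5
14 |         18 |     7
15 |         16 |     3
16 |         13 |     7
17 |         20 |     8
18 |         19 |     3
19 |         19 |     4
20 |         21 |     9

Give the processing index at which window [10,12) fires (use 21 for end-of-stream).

i=0 t=0 v=9: → [0,2); WM=0
i=1 t=3 v=1: → [2,4); WM=3; [0,2) fires=9
i=2 t=3 v=2: → [2,4); WM=3
i=3 t=3 v=6: → [2,4); WM=3
i=4 t=4 v=7: → [4,6); WM=4; [2,4) fires=6
i=5 t=4 v=7: → [4,6); WM=4
i=6 t=4 v=9: → [4,6); WM=4
i=7 t=9 v=5: → [8,10); WM=9; [4,6) fires=9
i=8 t=11 v=2: → [10,12); WM=11; [8,10) fires=5
i=9 t=6 v=3: DROP (t<11-4); WM=11
i=10 t=11 v=4: → [10,12); WM=11
i=11 t=12 v=8: → [12,14); WM=12; [10,12) fires=4
i=12 t=16 v=1: → [16,18); WM=16; [12,14) fires=8
i=13 t=7 v=5: DROP (t<16-4); WM=16
i=14 t=18 v=7: → [18,20); WM=18; [16,18) fires=1
i=15 t=16 v=3: → [16,18); WM=18
i=16 t=13 v=7: DROP (t<18-4); WM=18
i=17 t=20 v=8: → [20,22); WM=20; [18,20) fires=7
i=18 t=19 v=3: → [18,20); WM=20
i=19 t=19 v=4: → [18,20); WM=20
i=20 t=21 v=9: → [20,22); WM=21

11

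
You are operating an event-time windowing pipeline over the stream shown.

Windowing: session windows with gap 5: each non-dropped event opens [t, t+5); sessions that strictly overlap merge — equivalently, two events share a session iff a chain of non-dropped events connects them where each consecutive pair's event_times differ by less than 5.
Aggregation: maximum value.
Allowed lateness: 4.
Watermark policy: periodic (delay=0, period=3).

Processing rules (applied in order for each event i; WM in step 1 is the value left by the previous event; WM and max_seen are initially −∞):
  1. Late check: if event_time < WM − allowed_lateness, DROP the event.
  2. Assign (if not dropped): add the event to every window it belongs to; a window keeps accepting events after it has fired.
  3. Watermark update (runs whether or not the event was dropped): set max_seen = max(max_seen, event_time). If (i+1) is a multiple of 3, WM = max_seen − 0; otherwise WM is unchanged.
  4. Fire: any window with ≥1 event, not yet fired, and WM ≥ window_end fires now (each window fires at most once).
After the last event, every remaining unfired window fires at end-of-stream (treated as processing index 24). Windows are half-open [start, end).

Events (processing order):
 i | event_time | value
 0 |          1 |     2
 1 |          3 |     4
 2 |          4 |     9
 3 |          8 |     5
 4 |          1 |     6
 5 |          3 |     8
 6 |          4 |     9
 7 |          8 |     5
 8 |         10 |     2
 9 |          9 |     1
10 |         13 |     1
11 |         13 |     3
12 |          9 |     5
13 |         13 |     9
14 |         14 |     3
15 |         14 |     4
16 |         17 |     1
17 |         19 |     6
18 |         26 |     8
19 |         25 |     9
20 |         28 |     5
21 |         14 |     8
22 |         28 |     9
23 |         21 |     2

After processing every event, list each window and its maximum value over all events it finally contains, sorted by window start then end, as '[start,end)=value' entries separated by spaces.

i=0 t=1 v=2: → [1,6); WM=−∞
i=1 t=3 v=4: → [1,8); WM=−∞
i=2 t=4 v=9: → [1,9); WM=4
i=3 t=8 v=5: → [1,13); WM=4
i=4 t=1 v=6: → [1,13); WM=4
i=5 t=3 v=8: → [1,13); WM=8
i=6 t=4 v=9: → [1,13); WM=8
i=7 t=8 v=5: → [1,13); WM=8
i=8 t=10 v=2: → [1,15); WM=10
i=9 t=9 v=1: → [1,15); WM=10
i=10 t=13 v=1: → [1,18); WM=10
i=11 t=13 v=3: → [1,18); WM=13
i=12 t=9 v=5: → [1,18); WM=13
i=13 t=13 v=9: → [1,18); WM=13
i=14 t=14 v=3: → [1,19); WM=14
i=15 t=14 v=4: → [1,19); WM=14
i=16 t=17 v=1: → [1,22); WM=14
i=17 t=19 v=6: → [1,24); WM=19
i=18 t=26 v=8: → [26,31); WM=19
i=19 t=25 v=9: → [25,31); WM=19
i=20 t=28 v=5: → [25,33); WM=28
i=21 t=14 v=8: DROP (t<28-4); WM=28
i=22 t=28 v=9: → [25,33); WM=28
i=23 t=21 v=2: DROP (t<28-4); WM=28

[1,24)=9 [25,33)=9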